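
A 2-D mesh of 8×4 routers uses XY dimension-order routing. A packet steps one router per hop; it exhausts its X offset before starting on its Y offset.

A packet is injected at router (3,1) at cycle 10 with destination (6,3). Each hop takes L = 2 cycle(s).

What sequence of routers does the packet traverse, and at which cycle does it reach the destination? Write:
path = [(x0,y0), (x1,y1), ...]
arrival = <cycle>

src (3,1)  cyc=10
E→(4,1)  cyc=12
E→(5,1)  cyc=14
E→(6,1)  cyc=16
N→(6,2)  cyc=18
N→(6,3)  cyc=20

path = [(3,1), (4,1), (5,1), (6,1), (6,2), (6,3)]
arrival = 20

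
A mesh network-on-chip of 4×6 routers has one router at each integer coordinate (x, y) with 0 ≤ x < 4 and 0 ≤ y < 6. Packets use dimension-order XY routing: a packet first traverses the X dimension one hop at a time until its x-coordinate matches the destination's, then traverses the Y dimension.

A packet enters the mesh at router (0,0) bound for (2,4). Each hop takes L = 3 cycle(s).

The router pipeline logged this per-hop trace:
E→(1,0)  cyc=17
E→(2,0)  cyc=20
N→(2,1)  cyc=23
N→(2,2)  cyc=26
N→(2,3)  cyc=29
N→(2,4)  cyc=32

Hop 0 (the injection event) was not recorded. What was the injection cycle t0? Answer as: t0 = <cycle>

Hop 1 reached at cycle 17; hop k is at t0 + k·L.
Subtract one hop: t0 = 17 − 3 = 14.

t0 = 14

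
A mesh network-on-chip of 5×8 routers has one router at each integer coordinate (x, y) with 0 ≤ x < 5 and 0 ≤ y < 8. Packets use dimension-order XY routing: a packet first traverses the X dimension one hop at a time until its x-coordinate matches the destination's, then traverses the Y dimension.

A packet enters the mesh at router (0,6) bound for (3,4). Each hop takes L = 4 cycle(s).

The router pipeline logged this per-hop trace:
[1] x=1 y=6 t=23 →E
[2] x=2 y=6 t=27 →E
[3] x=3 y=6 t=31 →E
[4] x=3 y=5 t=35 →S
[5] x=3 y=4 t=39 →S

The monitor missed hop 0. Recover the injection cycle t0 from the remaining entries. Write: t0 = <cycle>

The first recorded entry is hop 1 at cycle 23.
Therefore t0 = 23 − L = 19.

t0 = 19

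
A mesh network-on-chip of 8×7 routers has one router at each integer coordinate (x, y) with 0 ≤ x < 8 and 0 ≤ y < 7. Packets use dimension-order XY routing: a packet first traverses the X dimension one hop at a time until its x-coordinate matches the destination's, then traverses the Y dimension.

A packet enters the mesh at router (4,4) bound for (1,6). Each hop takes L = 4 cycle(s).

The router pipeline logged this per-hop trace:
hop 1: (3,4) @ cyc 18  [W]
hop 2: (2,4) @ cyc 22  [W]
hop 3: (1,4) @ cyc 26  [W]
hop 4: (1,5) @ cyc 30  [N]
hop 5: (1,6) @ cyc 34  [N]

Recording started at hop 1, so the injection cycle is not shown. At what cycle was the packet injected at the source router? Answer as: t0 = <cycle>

At hop 1 the cycle is 18; in general cyc_k = t0 + kL.
Therefore t0 = 18 − L = 14.

t0 = 14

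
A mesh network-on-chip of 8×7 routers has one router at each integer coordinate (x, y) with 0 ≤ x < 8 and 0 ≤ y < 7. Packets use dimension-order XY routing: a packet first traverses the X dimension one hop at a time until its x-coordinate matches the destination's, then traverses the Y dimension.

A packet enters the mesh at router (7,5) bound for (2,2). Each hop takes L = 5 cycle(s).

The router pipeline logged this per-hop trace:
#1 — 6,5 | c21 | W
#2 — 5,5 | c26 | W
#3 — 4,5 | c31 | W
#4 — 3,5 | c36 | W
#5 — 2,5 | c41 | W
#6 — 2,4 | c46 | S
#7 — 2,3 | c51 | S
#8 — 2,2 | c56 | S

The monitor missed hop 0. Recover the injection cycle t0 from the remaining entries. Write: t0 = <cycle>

t0 = 16

The first recorded entry is hop 1 at cycle 21.
Subtract one hop: t0 = 21 − 5 = 16.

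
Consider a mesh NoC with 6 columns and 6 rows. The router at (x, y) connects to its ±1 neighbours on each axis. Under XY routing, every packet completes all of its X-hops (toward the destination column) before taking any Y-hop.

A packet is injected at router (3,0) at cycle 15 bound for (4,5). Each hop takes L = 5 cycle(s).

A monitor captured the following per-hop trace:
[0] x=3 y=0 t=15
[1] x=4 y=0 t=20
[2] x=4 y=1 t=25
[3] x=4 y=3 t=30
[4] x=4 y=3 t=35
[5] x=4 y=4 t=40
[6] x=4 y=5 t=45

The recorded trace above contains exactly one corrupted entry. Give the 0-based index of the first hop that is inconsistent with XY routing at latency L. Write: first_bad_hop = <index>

first_bad_hop = 3

[1] (+1,+0) / 5c ⇒ ok
[2] (+0,+1) / 5c ⇒ ok
[3] (+0,+2) / 5c ⇒ BAD: non-unit step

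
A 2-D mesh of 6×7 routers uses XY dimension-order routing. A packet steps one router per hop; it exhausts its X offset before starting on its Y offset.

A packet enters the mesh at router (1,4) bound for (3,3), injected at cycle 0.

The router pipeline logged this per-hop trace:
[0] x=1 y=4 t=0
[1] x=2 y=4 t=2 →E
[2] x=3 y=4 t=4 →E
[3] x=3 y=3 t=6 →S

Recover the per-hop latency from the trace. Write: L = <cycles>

Between hops 0 and 1 the cycle counter advances 2 − 0 = 2.
One hop costs L cycles, so L = 2.

L = 2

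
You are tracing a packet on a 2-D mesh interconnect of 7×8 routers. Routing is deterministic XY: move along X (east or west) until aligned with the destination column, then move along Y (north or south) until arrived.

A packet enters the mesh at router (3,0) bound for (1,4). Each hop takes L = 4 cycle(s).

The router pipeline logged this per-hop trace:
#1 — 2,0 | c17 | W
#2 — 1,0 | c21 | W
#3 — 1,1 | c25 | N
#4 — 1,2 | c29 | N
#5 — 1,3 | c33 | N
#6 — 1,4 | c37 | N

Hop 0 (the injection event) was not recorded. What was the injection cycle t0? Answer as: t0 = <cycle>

t0 = 13

Hop 1 reached at cycle 17; hop k is at t0 + k·L.
t0 = cyc[1] − L = 17 − 4 = 13.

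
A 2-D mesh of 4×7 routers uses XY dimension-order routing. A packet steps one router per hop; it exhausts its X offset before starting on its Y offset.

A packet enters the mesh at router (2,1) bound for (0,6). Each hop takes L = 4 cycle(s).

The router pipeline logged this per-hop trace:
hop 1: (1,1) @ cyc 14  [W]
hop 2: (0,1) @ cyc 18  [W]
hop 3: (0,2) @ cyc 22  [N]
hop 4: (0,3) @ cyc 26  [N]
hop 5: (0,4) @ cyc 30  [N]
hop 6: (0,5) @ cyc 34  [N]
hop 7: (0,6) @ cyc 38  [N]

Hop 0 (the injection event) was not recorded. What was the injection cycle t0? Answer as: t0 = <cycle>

cyc[1] = 14 and cyc[k] = t0 + k·L for every k.
So t0 = 14 − 1·4 = 10.

t0 = 10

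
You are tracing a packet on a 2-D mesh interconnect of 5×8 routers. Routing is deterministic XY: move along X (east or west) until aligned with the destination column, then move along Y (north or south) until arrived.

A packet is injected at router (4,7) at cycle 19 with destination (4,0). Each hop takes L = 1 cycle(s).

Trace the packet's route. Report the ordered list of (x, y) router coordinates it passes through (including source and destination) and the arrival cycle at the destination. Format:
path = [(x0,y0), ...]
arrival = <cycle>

path = [(4,7), (4,6), (4,5), (4,4), (4,3), (4,2), (4,1), (4,0)]
arrival = 26

#0 — 4,7 | c19
#1 — 4,6 | c20 | S
#2 — 4,5 | c21 | S
#3 — 4,4 | c22 | S
#4 — 4,3 | c23 | S
#5 — 4,2 | c24 | S
#6 — 4,1 | c25 | S
#7 — 4,0 | c26 | S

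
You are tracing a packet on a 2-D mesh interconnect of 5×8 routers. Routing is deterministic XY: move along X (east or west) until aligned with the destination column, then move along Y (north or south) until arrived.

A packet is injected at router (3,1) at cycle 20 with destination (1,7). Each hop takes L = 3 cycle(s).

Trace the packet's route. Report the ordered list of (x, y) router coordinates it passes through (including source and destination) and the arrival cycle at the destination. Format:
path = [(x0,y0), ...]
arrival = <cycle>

t=20: at (3,1)
t=23: at (2,1) after W
t=26: at (1,1) after W
t=29: at (1,2) after N
t=32: at (1,3) after N
t=35: at (1,4) after N
t=38: at (1,5) after N
t=41: at (1,6) after N
t=44: at (1,7) after N

path = [(3,1), (2,1), (1,1), (1,2), (1,3), (1,4), (1,5), (1,6), (1,7)]
arrival = 44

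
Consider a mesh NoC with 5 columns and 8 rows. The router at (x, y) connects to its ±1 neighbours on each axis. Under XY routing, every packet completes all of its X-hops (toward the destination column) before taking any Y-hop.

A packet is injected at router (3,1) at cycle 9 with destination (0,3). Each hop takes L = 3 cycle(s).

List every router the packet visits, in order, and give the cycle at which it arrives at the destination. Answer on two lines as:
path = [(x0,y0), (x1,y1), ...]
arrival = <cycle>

[0] x=3 y=1 t=9
[1] x=2 y=1 t=12 →W
[2] x=1 y=1 t=15 →W
[3] x=0 y=1 t=18 →W
[4] x=0 y=2 t=21 →N
[5] x=0 y=3 t=24 →N

path = [(3,1), (2,1), (1,1), (0,1), (0,2), (0,3)]
arrival = 24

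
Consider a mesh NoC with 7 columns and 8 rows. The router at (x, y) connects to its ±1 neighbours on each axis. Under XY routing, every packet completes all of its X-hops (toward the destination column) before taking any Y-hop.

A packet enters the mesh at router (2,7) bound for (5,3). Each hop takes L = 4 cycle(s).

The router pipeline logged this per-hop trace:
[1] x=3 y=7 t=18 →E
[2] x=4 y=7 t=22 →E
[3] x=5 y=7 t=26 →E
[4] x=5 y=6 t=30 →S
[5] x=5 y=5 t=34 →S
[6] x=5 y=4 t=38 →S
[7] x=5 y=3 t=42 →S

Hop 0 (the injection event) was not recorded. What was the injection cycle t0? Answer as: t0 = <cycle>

cyc[1] = 18 and cyc[k] = t0 + k·L for every k.
t0 = cyc[1] − L = 18 − 4 = 14.

t0 = 14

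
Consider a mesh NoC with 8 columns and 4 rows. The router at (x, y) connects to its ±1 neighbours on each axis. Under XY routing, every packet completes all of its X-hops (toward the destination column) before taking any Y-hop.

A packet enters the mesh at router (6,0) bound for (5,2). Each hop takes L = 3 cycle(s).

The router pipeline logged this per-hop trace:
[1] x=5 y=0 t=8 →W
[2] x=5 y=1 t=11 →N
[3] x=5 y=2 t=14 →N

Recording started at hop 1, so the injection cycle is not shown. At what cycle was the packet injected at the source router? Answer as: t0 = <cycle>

t0 = 5

The first recorded entry is hop 1 at cycle 8.
Therefore t0 = 8 − L = 5.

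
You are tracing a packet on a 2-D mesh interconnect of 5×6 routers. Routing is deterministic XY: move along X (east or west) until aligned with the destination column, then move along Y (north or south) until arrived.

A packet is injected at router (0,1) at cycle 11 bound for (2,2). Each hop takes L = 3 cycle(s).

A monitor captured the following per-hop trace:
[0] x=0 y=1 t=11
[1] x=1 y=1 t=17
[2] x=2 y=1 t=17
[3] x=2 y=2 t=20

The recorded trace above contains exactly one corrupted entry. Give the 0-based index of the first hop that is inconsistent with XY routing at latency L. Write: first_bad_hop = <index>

  1: Δx=+1 Δy=+0 Δt=6 [BAD: Δcyc=6≠L]

first_bad_hop = 1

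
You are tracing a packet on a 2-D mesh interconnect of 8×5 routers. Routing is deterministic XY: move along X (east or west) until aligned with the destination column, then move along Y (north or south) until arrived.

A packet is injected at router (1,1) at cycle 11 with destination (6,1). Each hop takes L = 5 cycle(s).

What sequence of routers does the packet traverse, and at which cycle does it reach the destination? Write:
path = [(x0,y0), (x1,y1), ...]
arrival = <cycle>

path = [(1,1), (2,1), (3,1), (4,1), (5,1), (6,1)]
arrival = 36

  0. router=(1,1) cycle=11 (inject)
  1. router=(2,1) cycle=16 dir=E
  2. router=(3,1) cycle=21 dir=E
  3. router=(4,1) cycle=26 dir=E
  4. router=(5,1) cycle=31 dir=E
  5. router=(6,1) cycle=36 dir=E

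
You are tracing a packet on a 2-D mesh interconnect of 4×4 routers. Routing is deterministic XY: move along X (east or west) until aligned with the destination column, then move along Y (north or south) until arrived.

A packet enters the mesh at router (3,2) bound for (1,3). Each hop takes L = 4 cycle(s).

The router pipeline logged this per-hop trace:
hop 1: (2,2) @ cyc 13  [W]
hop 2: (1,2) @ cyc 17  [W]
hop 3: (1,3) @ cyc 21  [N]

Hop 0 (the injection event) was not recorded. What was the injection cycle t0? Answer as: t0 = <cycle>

t0 = 9

Hop 1 reached at cycle 13; hop k is at t0 + k·L.
So t0 = 13 − 1·4 = 9.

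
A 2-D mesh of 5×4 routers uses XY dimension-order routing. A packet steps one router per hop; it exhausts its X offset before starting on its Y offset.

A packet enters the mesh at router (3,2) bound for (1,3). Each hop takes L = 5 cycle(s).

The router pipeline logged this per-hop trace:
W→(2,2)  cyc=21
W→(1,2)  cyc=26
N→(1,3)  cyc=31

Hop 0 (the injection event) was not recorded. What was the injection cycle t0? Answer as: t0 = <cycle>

The first recorded entry is hop 1 at cycle 21.
Subtract one hop: t0 = 21 − 5 = 16.

t0 = 16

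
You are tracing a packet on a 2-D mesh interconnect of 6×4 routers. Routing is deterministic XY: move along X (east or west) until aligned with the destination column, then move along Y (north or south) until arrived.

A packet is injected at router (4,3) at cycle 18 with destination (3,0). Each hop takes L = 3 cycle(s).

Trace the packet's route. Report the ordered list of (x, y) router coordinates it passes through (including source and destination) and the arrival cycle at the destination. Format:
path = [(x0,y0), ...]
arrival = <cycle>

src (4,3)  cyc=18
W→(3,3)  cyc=21
S→(3,2)  cyc=24
S→(3,1)  cyc=27
S→(3,0)  cyc=30

path = [(4,3), (3,3), (3,2), (3,1), (3,0)]
arrival = 30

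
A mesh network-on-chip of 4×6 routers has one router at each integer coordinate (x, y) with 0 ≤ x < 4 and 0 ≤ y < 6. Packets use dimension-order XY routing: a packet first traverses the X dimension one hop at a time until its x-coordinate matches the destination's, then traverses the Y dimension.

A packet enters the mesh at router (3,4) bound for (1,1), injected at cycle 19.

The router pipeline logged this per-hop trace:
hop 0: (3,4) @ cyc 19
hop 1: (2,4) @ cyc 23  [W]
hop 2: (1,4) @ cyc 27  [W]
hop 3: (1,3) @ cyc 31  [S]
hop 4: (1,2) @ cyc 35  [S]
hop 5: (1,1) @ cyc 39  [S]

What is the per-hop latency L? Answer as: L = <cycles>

L = 4

Δcyc across hop 0→1: 23 − 19 = 4.
One hop costs L cycles, so L = 4.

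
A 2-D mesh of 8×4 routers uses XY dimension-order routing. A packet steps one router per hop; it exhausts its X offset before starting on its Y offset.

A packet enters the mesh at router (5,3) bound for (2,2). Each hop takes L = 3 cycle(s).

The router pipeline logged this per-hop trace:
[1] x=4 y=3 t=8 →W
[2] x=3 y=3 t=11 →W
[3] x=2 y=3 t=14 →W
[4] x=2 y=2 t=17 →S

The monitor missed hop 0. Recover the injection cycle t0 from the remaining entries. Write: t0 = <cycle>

cyc[1] = 8 and cyc[k] = t0 + k·L for every k.
So t0 = 8 − 1·3 = 5.

t0 = 5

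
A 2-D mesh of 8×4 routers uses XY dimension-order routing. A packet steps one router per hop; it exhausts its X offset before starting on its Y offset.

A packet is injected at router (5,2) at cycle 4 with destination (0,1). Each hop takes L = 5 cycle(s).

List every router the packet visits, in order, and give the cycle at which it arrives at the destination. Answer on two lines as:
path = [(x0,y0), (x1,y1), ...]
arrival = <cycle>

path = [(5,2), (4,2), (3,2), (2,2), (1,2), (0,2), (0,1)]
arrival = 34

src (5,2)  cyc=4
W→(4,2)  cyc=9
W→(3,2)  cyc=14
W→(2,2)  cyc=19
W→(1,2)  cyc=24
W→(0,2)  cyc=29
S→(0,1)  cyc=34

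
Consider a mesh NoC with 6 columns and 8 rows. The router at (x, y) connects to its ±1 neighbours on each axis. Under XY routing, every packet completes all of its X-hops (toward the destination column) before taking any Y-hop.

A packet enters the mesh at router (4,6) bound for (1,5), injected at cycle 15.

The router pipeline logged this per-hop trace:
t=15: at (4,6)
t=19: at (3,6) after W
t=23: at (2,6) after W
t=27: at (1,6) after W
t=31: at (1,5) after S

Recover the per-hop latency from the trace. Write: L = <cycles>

Δcyc across hop 0→1: 19 − 15 = 4.
Each hop adds L, hence L = 4.

L = 4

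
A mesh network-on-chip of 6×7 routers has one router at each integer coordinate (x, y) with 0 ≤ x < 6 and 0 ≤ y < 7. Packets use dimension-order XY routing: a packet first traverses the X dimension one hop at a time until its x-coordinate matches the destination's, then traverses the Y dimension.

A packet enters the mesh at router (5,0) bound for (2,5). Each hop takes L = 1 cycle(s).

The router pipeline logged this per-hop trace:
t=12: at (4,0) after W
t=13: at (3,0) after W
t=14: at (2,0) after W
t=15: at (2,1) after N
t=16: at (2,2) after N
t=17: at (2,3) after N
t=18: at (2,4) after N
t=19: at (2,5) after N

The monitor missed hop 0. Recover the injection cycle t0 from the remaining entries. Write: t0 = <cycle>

t0 = 11

The first recorded entry is hop 1 at cycle 12.
So t0 = 12 − 1·1 = 11.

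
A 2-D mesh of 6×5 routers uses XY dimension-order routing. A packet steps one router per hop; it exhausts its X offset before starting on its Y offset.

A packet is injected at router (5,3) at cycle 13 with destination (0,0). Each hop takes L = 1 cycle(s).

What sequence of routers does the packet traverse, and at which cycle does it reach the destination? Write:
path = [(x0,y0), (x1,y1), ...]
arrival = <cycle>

hop 0: (5,3) @ cyc 13
hop 1: (4,3) @ cyc 14  [W]
hop 2: (3,3) @ cyc 15  [W]
hop 3: (2,3) @ cyc 16  [W]
hop 4: (1,3) @ cyc 17  [W]
hop 5: (0,3) @ cyc 18  [W]
hop 6: (0,2) @ cyc 19  [S]
hop 7: (0,1) @ cyc 20  [S]
hop 8: (0,0) @ cyc 21  [S]

path = [(5,3), (4,3), (3,3), (2,3), (1,3), (0,3), (0,2), (0,1), (0,0)]
arrival = 21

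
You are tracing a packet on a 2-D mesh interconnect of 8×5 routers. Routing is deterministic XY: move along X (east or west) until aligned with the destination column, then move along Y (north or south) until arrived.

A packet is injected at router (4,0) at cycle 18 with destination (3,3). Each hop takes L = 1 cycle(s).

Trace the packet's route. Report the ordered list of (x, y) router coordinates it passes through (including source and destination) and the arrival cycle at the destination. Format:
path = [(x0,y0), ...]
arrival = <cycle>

path = [(4,0), (3,0), (3,1), (3,2), (3,3)]
arrival = 22

hop 0: (4,0) @ cyc 18
hop 1: (3,0) @ cyc 19  [W]
hop 2: (3,1) @ cyc 20  [N]
hop 3: (3,2) @ cyc 21  [N]
hop 4: (3,3) @ cyc 22  [N]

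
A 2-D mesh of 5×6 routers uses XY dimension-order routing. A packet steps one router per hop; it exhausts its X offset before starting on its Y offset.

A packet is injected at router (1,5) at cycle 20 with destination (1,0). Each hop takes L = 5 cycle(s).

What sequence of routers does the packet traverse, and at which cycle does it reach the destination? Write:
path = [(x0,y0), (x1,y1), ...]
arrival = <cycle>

path = [(1,5), (1,4), (1,3), (1,2), (1,1), (1,0)]
arrival = 45

[0] x=1 y=5 t=20
[1] x=1 y=4 t=25 →S
[2] x=1 y=3 t=30 →S
[3] x=1 y=2 t=35 →S
[4] x=1 y=1 t=40 →S
[5] x=1 y=0 t=45 →S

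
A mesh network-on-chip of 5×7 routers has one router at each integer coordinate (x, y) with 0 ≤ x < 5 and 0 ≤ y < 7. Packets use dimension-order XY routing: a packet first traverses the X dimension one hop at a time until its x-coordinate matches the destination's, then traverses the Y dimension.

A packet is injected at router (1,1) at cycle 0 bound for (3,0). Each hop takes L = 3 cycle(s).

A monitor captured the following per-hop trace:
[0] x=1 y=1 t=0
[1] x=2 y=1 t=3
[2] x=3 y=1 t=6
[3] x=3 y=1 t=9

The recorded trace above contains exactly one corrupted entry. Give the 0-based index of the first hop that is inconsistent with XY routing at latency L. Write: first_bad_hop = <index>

first_bad_hop = 3

hop 1: step (+1,+0), +3 cyc — ok
hop 2: step (+1,+0), +3 cyc — ok
hop 3: step (+0,+0), +3 cyc — BAD: non-unit step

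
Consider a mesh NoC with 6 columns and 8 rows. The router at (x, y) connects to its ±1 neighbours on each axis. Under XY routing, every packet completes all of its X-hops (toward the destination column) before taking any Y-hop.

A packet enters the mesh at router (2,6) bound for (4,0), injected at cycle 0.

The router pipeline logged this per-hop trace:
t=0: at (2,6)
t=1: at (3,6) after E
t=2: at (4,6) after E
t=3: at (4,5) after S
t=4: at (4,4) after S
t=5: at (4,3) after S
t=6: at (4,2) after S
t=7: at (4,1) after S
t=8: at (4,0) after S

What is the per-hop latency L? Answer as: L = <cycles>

L = 1

Between hops 0 and 1 the cycle counter advances 1 − 0 = 1.
Per-hop latency L = Δcyc = 1.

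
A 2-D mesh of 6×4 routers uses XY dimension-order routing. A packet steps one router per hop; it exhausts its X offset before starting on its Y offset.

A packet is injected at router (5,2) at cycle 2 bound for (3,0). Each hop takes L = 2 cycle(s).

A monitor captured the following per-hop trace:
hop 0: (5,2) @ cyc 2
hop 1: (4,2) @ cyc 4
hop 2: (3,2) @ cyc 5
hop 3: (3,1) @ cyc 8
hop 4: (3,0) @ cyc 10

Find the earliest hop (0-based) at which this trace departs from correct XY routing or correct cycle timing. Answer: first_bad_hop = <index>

first_bad_hop = 2

check 1→ d=(-1,0) cyc+2: ok
check 2→ d=(-1,0) cyc+1: BAD: Δcyc=1≠L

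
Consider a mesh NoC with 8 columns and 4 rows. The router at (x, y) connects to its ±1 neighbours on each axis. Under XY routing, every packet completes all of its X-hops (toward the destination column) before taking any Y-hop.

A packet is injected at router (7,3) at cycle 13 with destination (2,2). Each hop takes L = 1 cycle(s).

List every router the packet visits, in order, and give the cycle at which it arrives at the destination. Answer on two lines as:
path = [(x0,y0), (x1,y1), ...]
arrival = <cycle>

path = [(7,3), (6,3), (5,3), (4,3), (3,3), (2,3), (2,2)]
arrival = 19

[0] x=7 y=3 t=13
[1] x=6 y=3 t=14 →W
[2] x=5 y=3 t=15 →W
[3] x=4 y=3 t=16 →W
[4] x=3 y=3 t=17 →W
[5] x=2 y=3 t=18 →W
[6] x=2 y=2 t=19 →S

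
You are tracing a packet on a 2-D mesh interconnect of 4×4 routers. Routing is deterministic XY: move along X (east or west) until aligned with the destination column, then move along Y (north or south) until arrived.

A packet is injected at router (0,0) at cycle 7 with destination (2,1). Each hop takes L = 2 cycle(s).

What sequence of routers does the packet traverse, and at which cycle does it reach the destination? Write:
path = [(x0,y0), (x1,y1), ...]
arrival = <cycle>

path = [(0,0), (1,0), (2,0), (2,1)]
arrival = 13

hop 0: (0,0) @ cyc 7
hop 1: (1,0) @ cyc 9  [E]
hop 2: (2,0) @ cyc 11  [E]
hop 3: (2,1) @ cyc 13  [N]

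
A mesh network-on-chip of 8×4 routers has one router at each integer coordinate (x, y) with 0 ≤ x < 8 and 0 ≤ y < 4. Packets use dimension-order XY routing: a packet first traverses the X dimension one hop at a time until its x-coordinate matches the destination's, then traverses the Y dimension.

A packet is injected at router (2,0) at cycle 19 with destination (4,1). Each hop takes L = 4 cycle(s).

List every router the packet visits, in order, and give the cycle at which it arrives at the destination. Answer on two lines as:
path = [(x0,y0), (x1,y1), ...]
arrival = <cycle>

path = [(2,0), (3,0), (4,0), (4,1)]
arrival = 31

  0. router=(2,0) cycle=19 (inject)
  1. router=(3,0) cycle=23 dir=E
  2. router=(4,0) cycle=27 dir=E
  3. router=(4,1) cycle=31 dir=N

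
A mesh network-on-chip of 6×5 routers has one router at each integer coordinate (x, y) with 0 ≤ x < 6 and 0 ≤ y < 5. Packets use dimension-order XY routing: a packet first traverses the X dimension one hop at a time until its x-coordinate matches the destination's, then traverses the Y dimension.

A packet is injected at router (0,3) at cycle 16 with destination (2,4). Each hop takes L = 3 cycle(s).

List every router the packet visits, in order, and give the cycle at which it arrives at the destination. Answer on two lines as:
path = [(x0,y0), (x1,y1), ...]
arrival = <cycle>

  0. router=(0,3) cycle=16 (inject)
  1. router=(1,3) cycle=19 dir=E
  2. router=(2,3) cycle=22 dir=E
  3. router=(2,4) cycle=25 dir=N

path = [(0,3), (1,3), (2,3), (2,4)]
arrival = 25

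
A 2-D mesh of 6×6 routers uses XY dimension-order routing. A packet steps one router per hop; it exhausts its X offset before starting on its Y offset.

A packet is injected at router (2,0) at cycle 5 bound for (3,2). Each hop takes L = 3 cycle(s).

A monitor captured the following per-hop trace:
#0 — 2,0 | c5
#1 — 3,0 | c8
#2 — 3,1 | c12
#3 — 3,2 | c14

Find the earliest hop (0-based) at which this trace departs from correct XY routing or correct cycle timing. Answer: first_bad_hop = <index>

first_bad_hop = 2

  1: Δx=+1 Δy=+0 Δt=3 [ok]
  2: Δx=+0 Δy=+1 Δt=4 [BAD: Δcyc=4≠L]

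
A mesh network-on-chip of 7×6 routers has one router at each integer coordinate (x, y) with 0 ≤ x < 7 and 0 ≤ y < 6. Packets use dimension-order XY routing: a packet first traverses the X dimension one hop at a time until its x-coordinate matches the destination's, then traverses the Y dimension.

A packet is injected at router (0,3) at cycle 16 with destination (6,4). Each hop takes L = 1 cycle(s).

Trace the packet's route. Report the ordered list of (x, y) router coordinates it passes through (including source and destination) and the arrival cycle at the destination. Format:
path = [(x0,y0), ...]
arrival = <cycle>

  0. router=(0,3) cycle=16 (inject)
  1. router=(1,3) cycle=17 dir=E
  2. router=(2,3) cycle=18 dir=E
  3. router=(3,3) cycle=19 dir=E
  4. router=(4,3) cycle=20 dir=E
  5. router=(5,3) cycle=21 dir=E
  6. router=(6,3) cycle=22 dir=E
  7. router=(6,4) cycle=23 dir=N

path = [(0,3), (1,3), (2,3), (3,3), (4,3), (5,3), (6,3), (6,4)]
arrival = 23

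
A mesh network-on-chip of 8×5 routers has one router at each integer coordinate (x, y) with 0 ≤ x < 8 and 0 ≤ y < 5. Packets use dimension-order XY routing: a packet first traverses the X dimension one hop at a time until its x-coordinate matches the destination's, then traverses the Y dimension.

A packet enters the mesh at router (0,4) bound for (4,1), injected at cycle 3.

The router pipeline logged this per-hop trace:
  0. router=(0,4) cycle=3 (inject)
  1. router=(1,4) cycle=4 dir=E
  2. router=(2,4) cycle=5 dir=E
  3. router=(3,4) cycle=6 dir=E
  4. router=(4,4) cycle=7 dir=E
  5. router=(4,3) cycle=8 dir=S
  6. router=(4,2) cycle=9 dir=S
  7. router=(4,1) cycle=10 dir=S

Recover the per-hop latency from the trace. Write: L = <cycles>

Between hops 0 and 1 the cycle counter advances 4 − 3 = 1.
One hop costs L cycles, so L = 1.

L = 1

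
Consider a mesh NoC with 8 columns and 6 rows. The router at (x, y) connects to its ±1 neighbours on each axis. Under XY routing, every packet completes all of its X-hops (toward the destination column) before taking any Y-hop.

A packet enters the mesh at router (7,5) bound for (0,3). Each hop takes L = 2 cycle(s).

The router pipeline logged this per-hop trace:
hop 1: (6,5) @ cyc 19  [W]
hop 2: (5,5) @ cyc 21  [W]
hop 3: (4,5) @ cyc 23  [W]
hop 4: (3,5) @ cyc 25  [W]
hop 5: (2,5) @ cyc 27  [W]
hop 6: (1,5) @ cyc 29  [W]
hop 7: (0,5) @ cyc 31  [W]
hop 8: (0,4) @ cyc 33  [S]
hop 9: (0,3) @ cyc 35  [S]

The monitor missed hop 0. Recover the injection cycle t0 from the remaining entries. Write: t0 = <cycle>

t0 = 17

The first recorded entry is hop 1 at cycle 19.
So t0 = 19 − 1·2 = 17.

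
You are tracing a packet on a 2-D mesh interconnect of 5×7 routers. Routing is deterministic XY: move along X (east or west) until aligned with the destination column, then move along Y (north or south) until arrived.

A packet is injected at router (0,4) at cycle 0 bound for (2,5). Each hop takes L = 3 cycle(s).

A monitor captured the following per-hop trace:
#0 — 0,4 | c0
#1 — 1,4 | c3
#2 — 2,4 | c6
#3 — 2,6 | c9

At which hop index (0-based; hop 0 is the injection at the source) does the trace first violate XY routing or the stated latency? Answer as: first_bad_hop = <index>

hop 1: step (+1,+0), +3 cyc — ok
hop 2: step (+1,+0), +3 cyc — ok
hop 3: step (+0,+2), +3 cyc — BAD: non-unit step

first_bad_hop = 3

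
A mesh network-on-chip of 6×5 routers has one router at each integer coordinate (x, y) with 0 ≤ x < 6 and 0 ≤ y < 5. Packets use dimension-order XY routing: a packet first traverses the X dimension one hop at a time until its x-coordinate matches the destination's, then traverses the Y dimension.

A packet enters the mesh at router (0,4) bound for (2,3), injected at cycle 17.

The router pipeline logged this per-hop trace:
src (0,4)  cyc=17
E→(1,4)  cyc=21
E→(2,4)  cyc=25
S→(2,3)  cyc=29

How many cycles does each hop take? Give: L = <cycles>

L = 4

Between hops 0 and 1 the cycle counter advances 21 − 17 = 4.
Per-hop latency L = Δcyc = 4.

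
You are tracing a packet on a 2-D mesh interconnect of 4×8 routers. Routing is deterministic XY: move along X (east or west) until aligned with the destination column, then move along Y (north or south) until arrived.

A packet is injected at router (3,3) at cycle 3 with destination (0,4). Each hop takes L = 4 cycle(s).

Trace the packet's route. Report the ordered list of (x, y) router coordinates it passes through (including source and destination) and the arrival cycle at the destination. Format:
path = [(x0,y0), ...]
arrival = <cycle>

path = [(3,3), (2,3), (1,3), (0,3), (0,4)]
arrival = 19

t=3: at (3,3)
t=7: at (2,3) after W
t=11: at (1,3) after W
t=15: at (0,3) after W
t=19: at (0,4) after N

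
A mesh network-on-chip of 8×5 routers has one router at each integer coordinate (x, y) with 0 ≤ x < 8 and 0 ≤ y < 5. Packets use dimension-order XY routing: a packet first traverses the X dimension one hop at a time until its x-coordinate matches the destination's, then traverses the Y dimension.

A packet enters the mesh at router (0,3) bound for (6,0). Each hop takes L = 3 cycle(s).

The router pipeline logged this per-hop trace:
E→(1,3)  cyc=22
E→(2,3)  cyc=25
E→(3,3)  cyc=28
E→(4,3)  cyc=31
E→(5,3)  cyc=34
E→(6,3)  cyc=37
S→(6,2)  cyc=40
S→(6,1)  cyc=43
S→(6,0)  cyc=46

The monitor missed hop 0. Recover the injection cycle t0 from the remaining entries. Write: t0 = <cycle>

At hop 1 the cycle is 22; in general cyc_k = t0 + kL.
Subtract one hop: t0 = 22 − 3 = 19.

t0 = 19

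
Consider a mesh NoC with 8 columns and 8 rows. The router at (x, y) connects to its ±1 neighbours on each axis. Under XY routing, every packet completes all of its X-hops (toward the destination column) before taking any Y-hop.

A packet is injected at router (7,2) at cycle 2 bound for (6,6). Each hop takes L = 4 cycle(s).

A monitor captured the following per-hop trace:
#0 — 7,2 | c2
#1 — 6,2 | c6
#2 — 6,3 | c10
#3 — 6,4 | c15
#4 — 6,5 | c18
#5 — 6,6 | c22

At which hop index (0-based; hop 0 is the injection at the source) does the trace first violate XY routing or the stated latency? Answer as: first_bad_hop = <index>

first_bad_hop = 3

[1] (-1,+0) / 4c ⇒ ok
[2] (+0,+1) / 4c ⇒ ok
[3] (+0,+1) / 5c ⇒ BAD: Δcyc=5≠L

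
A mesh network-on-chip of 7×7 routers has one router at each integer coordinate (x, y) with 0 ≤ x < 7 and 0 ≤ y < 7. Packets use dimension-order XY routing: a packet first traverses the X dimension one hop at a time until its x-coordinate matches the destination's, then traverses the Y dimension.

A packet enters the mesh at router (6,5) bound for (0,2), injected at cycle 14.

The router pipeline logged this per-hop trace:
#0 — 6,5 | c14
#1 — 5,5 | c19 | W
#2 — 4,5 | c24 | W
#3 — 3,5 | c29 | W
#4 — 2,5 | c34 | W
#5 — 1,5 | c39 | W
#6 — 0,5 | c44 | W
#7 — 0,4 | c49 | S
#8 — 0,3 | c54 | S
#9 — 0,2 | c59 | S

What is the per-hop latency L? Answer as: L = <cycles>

Δcyc across hop 0→1: 19 − 14 = 5.
One hop costs L cycles, so L = 5.

L = 5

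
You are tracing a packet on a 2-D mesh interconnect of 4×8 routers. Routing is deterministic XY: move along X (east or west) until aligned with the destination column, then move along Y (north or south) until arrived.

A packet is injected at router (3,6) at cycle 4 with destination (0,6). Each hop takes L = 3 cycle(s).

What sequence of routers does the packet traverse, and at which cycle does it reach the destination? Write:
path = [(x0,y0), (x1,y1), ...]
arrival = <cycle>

path = [(3,6), (2,6), (1,6), (0,6)]
arrival = 13

[0] x=3 y=6 t=4
[1] x=2 y=6 t=7 →W
[2] x=1 y=6 t=10 →W
[3] x=0 y=6 t=13 →W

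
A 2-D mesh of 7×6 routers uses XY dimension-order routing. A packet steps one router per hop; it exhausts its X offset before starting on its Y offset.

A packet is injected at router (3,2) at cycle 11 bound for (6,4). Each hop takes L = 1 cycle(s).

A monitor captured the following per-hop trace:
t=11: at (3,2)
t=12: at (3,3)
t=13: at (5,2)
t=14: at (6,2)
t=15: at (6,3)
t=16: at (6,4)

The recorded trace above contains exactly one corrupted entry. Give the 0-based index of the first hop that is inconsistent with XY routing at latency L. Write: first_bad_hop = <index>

first_bad_hop = 1

hop 1: step (+0,+1), +1 cyc — BAD: Y-move but x=3≠6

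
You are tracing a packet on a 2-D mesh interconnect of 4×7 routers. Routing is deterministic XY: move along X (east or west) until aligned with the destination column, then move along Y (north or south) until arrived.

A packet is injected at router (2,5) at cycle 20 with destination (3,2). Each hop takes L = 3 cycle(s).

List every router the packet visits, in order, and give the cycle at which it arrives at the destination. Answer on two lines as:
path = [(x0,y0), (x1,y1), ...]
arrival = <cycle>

hop 0: (2,5) @ cyc 20
hop 1: (3,5) @ cyc 23  [E]
hop 2: (3,4) @ cyc 26  [S]
hop 3: (3,3) @ cyc 29  [S]
hop 4: (3,2) @ cyc 32  [S]

path = [(2,5), (3,5), (3,4), (3,3), (3,2)]
arrival = 32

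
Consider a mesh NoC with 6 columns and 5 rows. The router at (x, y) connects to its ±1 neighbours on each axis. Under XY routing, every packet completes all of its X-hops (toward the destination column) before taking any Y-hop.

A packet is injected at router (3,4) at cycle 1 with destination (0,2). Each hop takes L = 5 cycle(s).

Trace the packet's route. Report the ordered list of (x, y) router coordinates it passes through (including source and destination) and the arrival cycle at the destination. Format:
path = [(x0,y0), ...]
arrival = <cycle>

path = [(3,4), (2,4), (1,4), (0,4), (0,3), (0,2)]
arrival = 26

[0] x=3 y=4 t=1
[1] x=2 y=4 t=6 →W
[2] x=1 y=4 t=11 →W
[3] x=0 y=4 t=16 →W
[4] x=0 y=3 t=21 →S
[5] x=0 y=2 t=26 →S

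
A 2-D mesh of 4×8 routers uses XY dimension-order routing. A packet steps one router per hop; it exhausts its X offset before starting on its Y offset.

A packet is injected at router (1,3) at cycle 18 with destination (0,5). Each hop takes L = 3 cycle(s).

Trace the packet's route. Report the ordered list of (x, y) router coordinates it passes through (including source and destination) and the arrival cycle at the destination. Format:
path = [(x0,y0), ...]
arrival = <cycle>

path = [(1,3), (0,3), (0,4), (0,5)]
arrival = 27

src (1,3)  cyc=18
W→(0,3)  cyc=21
N→(0,4)  cyc=24
N→(0,5)  cyc=27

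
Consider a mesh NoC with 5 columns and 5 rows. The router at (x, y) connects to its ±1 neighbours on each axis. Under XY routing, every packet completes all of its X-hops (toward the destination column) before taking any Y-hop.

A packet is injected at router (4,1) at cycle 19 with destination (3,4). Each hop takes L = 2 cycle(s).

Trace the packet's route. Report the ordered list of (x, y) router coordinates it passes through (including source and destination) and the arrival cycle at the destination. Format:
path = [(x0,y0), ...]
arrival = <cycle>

hop 0: (4,1) @ cyc 19
hop 1: (3,1) @ cyc 21  [W]
hop 2: (3,2) @ cyc 23  [N]
hop 3: (3,3) @ cyc 25  [N]
hop 4: (3,4) @ cyc 27  [N]

path = [(4,1), (3,1), (3,2), (3,3), (3,4)]
arrival = 27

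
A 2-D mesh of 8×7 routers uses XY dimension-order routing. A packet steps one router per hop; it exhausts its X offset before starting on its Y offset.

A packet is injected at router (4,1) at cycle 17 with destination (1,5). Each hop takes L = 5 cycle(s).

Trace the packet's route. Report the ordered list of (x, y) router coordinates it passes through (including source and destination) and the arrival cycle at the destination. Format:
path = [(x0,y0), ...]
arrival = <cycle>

t=17: at (4,1)
t=22: at (3,1) after W
t=27: at (2,1) after W
t=32: at (1,1) after W
t=37: at (1,2) after N
t=42: at (1,3) after N
t=47: at (1,4) after N
t=52: at (1,5) after N

path = [(4,1), (3,1), (2,1), (1,1), (1,2), (1,3), (1,4), (1,5)]
arrival = 52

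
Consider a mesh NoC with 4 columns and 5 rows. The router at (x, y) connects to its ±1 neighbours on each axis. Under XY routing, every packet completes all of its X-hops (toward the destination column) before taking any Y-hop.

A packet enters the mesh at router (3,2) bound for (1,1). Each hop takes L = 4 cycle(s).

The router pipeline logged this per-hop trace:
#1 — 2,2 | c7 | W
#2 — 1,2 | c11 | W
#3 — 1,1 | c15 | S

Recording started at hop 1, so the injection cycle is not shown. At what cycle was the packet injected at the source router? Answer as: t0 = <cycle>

At hop 1 the cycle is 7; in general cyc_k = t0 + kL.
t0 = cyc[1] − L = 7 − 4 = 3.

t0 = 3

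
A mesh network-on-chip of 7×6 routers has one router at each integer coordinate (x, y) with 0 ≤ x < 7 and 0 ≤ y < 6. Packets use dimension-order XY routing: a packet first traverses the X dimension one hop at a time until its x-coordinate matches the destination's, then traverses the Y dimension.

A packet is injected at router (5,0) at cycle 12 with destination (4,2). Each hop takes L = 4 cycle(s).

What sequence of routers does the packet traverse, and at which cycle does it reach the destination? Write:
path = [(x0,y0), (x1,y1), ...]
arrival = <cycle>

path = [(5,0), (4,0), (4,1), (4,2)]
arrival = 24

hop 0: (5,0) @ cyc 12
hop 1: (4,0) @ cyc 16  [W]
hop 2: (4,1) @ cyc 20  [N]
hop 3: (4,2) @ cyc 24  [N]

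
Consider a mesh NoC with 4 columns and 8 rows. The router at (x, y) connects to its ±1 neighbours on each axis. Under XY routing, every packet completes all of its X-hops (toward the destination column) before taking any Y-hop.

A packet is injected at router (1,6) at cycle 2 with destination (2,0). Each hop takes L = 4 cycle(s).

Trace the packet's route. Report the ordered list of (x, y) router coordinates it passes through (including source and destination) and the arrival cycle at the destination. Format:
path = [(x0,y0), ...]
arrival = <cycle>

path = [(1,6), (2,6), (2,5), (2,4), (2,3), (2,2), (2,1), (2,0)]
arrival = 30

src (1,6)  cyc=2
E→(2,6)  cyc=6
S→(2,5)  cyc=10
S→(2,4)  cyc=14
S→(2,3)  cyc=18
S→(2,2)  cyc=22
S→(2,1)  cyc=26
S→(2,0)  cyc=30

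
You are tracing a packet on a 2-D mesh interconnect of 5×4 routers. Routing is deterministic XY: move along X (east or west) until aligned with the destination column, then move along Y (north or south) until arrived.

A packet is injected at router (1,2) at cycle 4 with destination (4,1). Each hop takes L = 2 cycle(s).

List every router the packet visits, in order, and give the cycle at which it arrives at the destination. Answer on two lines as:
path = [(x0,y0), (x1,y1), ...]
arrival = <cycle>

path = [(1,2), (2,2), (3,2), (4,2), (4,1)]
arrival = 12

src (1,2)  cyc=4
E→(2,2)  cyc=6
E→(3,2)  cyc=8
E→(4,2)  cyc=10
S→(4,1)  cyc=12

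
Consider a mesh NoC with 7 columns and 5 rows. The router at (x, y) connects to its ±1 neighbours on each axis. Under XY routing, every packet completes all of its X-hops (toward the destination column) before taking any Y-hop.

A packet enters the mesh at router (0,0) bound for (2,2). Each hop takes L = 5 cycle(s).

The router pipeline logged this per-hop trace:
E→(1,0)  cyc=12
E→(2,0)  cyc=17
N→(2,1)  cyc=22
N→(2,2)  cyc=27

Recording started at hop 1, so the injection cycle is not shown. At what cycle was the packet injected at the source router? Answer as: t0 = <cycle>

t0 = 7

The first recorded entry is hop 1 at cycle 12.
Therefore t0 = 12 − L = 7.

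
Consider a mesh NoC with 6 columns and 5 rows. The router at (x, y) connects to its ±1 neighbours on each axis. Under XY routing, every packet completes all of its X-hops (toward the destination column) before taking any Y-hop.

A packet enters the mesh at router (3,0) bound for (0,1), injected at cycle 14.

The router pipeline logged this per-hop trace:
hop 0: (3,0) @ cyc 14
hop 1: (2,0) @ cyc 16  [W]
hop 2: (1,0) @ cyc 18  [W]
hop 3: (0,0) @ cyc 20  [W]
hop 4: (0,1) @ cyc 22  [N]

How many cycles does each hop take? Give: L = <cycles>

cyc[1] − cyc[0] = 16 − 14 = 2.
That increment is L by definition: L = 2.

L = 2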